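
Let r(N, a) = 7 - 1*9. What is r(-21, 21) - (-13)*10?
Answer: 128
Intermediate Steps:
r(N, a) = -2 (r(N, a) = 7 - 9 = -2)
r(-21, 21) - (-13)*10 = -2 - (-13)*10 = -2 - 1*(-130) = -2 + 130 = 128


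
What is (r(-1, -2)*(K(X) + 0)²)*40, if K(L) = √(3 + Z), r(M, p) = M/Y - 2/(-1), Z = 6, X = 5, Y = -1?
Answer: 1080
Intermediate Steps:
r(M, p) = 2 - M (r(M, p) = M/(-1) - 2/(-1) = M*(-1) - 2*(-1) = -M + 2 = 2 - M)
K(L) = 3 (K(L) = √(3 + 6) = √9 = 3)
(r(-1, -2)*(K(X) + 0)²)*40 = ((2 - 1*(-1))*(3 + 0)²)*40 = ((2 + 1)*3²)*40 = (3*9)*40 = 27*40 = 1080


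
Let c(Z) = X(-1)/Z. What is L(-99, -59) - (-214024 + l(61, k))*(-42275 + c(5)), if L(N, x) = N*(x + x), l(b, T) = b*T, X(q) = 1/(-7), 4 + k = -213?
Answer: -336260875516/35 ≈ -9.6074e+9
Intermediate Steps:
k = -217 (k = -4 - 213 = -217)
X(q) = -⅐ (X(q) = 1*(-⅐) = -⅐)
l(b, T) = T*b
c(Z) = -1/(7*Z)
L(N, x) = 2*N*x (L(N, x) = N*(2*x) = 2*N*x)
L(-99, -59) - (-214024 + l(61, k))*(-42275 + c(5)) = 2*(-99)*(-59) - (-214024 - 217*61)*(-42275 - ⅐/5) = 11682 - (-214024 - 13237)*(-42275 - ⅐*⅕) = 11682 - (-227261)*(-42275 - 1/35) = 11682 - (-227261)*(-1479626)/35 = 11682 - 1*336261284386/35 = 11682 - 336261284386/35 = -336260875516/35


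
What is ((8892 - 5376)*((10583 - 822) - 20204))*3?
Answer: -110152764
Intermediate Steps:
((8892 - 5376)*((10583 - 822) - 20204))*3 = (3516*(9761 - 20204))*3 = (3516*(-10443))*3 = -36717588*3 = -110152764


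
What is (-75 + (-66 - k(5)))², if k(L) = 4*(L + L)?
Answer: 32761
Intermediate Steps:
k(L) = 8*L (k(L) = 4*(2*L) = 8*L)
(-75 + (-66 - k(5)))² = (-75 + (-66 - 8*5))² = (-75 + (-66 - 1*40))² = (-75 + (-66 - 40))² = (-75 - 106)² = (-181)² = 32761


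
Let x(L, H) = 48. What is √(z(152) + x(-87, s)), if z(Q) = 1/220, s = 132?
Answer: √580855/110 ≈ 6.9285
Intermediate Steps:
z(Q) = 1/220
√(z(152) + x(-87, s)) = √(1/220 + 48) = √(10561/220) = √580855/110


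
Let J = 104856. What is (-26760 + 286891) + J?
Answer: 364987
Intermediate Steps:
(-26760 + 286891) + J = (-26760 + 286891) + 104856 = 260131 + 104856 = 364987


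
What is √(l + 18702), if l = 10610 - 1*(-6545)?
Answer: √35857 ≈ 189.36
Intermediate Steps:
l = 17155 (l = 10610 + 6545 = 17155)
√(l + 18702) = √(17155 + 18702) = √35857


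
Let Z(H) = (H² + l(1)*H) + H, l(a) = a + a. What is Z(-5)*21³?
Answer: 92610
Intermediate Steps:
l(a) = 2*a
Z(H) = H² + 3*H (Z(H) = (H² + (2*1)*H) + H = (H² + 2*H) + H = H² + 3*H)
Z(-5)*21³ = -5*(3 - 5)*21³ = -5*(-2)*9261 = 10*9261 = 92610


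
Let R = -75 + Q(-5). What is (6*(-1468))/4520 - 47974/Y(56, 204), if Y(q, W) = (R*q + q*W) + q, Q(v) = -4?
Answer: -17436983/1993320 ≈ -8.7477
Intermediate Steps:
R = -79 (R = -75 - 4 = -79)
Y(q, W) = -78*q + W*q (Y(q, W) = (-79*q + q*W) + q = (-79*q + W*q) + q = -78*q + W*q)
(6*(-1468))/4520 - 47974/Y(56, 204) = (6*(-1468))/4520 - 47974*1/(56*(-78 + 204)) = -8808*1/4520 - 47974/(56*126) = -1101/565 - 47974/7056 = -1101/565 - 47974*1/7056 = -1101/565 - 23987/3528 = -17436983/1993320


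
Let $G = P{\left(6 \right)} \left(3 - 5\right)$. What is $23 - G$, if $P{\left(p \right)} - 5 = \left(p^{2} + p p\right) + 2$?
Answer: $181$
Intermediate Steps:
$P{\left(p \right)} = 7 + 2 p^{2}$ ($P{\left(p \right)} = 5 + \left(\left(p^{2} + p p\right) + 2\right) = 5 + \left(\left(p^{2} + p^{2}\right) + 2\right) = 5 + \left(2 p^{2} + 2\right) = 5 + \left(2 + 2 p^{2}\right) = 7 + 2 p^{2}$)
$G = -158$ ($G = \left(7 + 2 \cdot 6^{2}\right) \left(3 - 5\right) = \left(7 + 2 \cdot 36\right) \left(-2\right) = \left(7 + 72\right) \left(-2\right) = 79 \left(-2\right) = -158$)
$23 - G = 23 - -158 = 23 + 158 = 181$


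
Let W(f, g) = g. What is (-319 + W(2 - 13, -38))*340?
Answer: -121380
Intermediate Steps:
(-319 + W(2 - 13, -38))*340 = (-319 - 38)*340 = -357*340 = -121380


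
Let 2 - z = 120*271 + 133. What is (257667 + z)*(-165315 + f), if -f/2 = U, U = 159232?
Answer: -108858015464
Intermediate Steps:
f = -318464 (f = -2*159232 = -318464)
z = -32651 (z = 2 - (120*271 + 133) = 2 - (32520 + 133) = 2 - 1*32653 = 2 - 32653 = -32651)
(257667 + z)*(-165315 + f) = (257667 - 32651)*(-165315 - 318464) = 225016*(-483779) = -108858015464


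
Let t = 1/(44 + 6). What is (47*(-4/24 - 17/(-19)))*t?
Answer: 3901/5700 ≈ 0.68439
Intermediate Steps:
t = 1/50 ≈ 0.020000
(47*(-4/24 - 17/(-19)))*t = (47*(-4/24 - 17/(-19)))*(1/50) = (47*(-4*1/24 - 17*(-1/19)))*(1/50) = (47*(-1/6 + 17/19))*(1/50) = (47*(83/114))*(1/50) = (3901/114)*(1/50) = 3901/5700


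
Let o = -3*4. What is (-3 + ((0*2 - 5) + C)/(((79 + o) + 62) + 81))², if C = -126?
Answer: 579121/44100 ≈ 13.132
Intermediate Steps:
o = -12
(-3 + ((0*2 - 5) + C)/(((79 + o) + 62) + 81))² = (-3 + ((0*2 - 5) - 126)/(((79 - 12) + 62) + 81))² = (-3 + ((0 - 5) - 126)/((67 + 62) + 81))² = (-3 + (-5 - 126)/(129 + 81))² = (-3 - 131/210)² = (-761/210)² = 579121/44100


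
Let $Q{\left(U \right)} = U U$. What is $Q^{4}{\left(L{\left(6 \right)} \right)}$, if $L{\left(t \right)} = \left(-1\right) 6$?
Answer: $1679616$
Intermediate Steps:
$L{\left(t \right)} = -6$
$Q{\left(U \right)} = U^{2}$
$Q^{4}{\left(L{\left(6 \right)} \right)} = \left(\left(-6\right)^{2}\right)^{4} = 36^{4} = 1679616$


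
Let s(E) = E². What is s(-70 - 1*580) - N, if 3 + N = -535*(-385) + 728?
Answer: 215800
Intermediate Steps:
N = 206700 (N = -3 + (-535*(-385) + 728) = -3 + (205975 + 728) = -3 + 206703 = 206700)
s(-70 - 1*580) - N = (-70 - 1*580)² - 1*206700 = (-70 - 580)² - 206700 = (-650)² - 206700 = 422500 - 206700 = 215800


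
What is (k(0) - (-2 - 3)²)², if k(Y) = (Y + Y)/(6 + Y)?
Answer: 625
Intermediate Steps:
k(Y) = 2*Y/(6 + Y) (k(Y) = (2*Y)/(6 + Y) = 2*Y/(6 + Y))
(k(0) - (-2 - 3)²)² = (2*0/(6 + 0) - (-2 - 3)²)² = (2*0/6 - 1*(-5)²)² = (2*0*(⅙) - 1*25)² = (0 - 25)² = (-25)² = 625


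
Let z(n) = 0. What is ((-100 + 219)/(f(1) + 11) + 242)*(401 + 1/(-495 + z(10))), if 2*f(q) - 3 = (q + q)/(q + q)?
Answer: 129616582/1287 ≈ 1.0071e+5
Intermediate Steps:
f(q) = 2 (f(q) = 3/2 + ((q + q)/(q + q))/2 = 3/2 + ((2*q)/((2*q)))/2 = 3/2 + ((2*q)*(1/(2*q)))/2 = 3/2 + (½)*1 = 3/2 + ½ = 2)
((-100 + 219)/(f(1) + 11) + 242)*(401 + 1/(-495 + z(10))) = ((-100 + 219)/(2 + 11) + 242)*(401 + 1/(-495 + 0)) = (119/13 + 242)*(401 + 1/(-495)) = (119*(1/13) + 242)*(401 - 1/495) = (119/13 + 242)*(198494/495) = (3265/13)*(198494/495) = 129616582/1287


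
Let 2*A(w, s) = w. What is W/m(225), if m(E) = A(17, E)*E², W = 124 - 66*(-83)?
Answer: 11204/860625 ≈ 0.013018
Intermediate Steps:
W = 5602 (W = 124 + 5478 = 5602)
A(w, s) = w/2
m(E) = 17*E²/2 (m(E) = ((½)*17)*E² = 17*E²/2)
W/m(225) = 5602/(((17/2)*225²)) = 5602/(((17/2)*50625)) = 5602/(860625/2) = 5602*(2/860625) = 11204/860625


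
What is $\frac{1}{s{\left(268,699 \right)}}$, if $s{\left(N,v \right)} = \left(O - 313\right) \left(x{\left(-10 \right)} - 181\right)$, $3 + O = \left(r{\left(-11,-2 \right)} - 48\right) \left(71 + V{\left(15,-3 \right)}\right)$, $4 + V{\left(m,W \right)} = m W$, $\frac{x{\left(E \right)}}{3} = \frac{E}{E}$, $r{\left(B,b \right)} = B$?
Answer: $\frac{1}{287292} \approx 3.4808 \cdot 10^{-6}$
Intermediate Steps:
$x{\left(E \right)} = 3$ ($x{\left(E \right)} = 3 \frac{E}{E} = 3 \cdot 1 = 3$)
$V{\left(m,W \right)} = -4 + W m$ ($V{\left(m,W \right)} = -4 + m W = -4 + W m$)
$O = -1301$ ($O = -3 + \left(-11 - 48\right) \left(71 - 49\right) = -3 - 59 \left(71 - 49\right) = -3 - 1298 = -1301$)
$s{\left(N,v \right)} = 287292$ ($s{\left(N,v \right)} = \left(-1301 - 313\right) \left(3 - 181\right) = \left(-1614\right) \left(-178\right) = 287292$)
$\frac{1}{s{\left(268,699 \right)}} = \frac{1}{287292}$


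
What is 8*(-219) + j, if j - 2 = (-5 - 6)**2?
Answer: -1629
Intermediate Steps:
j = 123 (j = 2 + (-5 - 6)**2 = 2 + (-11)**2 = 2 + 121 = 123)
8*(-219) + j = 8*(-219) + 123 = -1752 + 123 = -1629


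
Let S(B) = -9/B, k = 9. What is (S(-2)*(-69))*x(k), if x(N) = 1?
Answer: -621/2 ≈ -310.50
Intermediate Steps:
(S(-2)*(-69))*x(k) = (-9/(-2)*(-69))*1 = (-9*(-½)*(-69))*1 = ((9/2)*(-69))*1 = -621/2*1 = -621/2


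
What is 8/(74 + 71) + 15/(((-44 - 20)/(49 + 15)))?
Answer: -2167/145 ≈ -14.945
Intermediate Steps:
8/(74 + 71) + 15/(((-44 - 20)/(49 + 15))) = 8/145 + 15/((-64/64)) = (1/145)*8 + 15/((-64*1/64)) = 8/145 + 15/(-1) = 8/145 + 15*(-1) = 8/145 - 15 = -2167/145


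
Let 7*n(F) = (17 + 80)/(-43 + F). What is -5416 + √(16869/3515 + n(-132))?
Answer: -5416 + √2857493942/24605 ≈ -5413.8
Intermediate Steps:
n(F) = 97/(7*(-43 + F)) (n(F) = ((17 + 80)/(-43 + F))/7 = (97/(-43 + F))/7 = 97/(7*(-43 + F)))
-5416 + √(16869/3515 + n(-132)) = -5416 + √(16869/3515 + 97/(7*(-43 - 132))) = -5416 + √(16869*(1/3515) + (97/7)/(-175)) = -5416 + √(16869/3515 + (97/7)*(-1/175)) = -5416 + √(16869/3515 - 97/1225) = -5416 + √(4064714/861175) = -5416 + √2857493942/24605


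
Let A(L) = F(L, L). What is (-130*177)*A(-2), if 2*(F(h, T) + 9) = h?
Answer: 230100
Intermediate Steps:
F(h, T) = -9 + h/2
A(L) = -9 + L/2
(-130*177)*A(-2) = (-130*177)*(-9 + (1/2)*(-2)) = -23010*(-9 - 1) = -23010*(-10) = 230100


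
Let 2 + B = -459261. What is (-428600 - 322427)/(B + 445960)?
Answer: 751027/13303 ≈ 56.455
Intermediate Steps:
B = -459263 (B = -2 - 459261 = -459263)
(-428600 - 322427)/(B + 445960) = (-428600 - 322427)/(-459263 + 445960) = -751027/(-13303) = -751027*(-1/13303) = 751027/13303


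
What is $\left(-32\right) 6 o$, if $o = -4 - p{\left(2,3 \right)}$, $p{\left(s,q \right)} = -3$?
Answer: $192$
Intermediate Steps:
$o = -1$ ($o = -4 - -3 = -4 + 3 = -1$)
$\left(-32\right) 6 o = \left(-32\right) 6 \left(-1\right) = \left(-192\right) \left(-1\right) = 192$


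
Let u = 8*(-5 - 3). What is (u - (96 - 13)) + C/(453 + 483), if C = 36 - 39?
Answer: -45865/312 ≈ -147.00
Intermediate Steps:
u = -64 (u = 8*(-8) = -64)
C = -3
(u - (96 - 13)) + C/(453 + 483) = (-64 - (96 - 13)) - 3/(453 + 483) = (-64 - 1*83) - 3/936 = (-64 - 83) - 3*1/936 = -147 - 1/312 = -45865/312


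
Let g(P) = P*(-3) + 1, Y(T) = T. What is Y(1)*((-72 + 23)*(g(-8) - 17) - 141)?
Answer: -533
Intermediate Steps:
g(P) = 1 - 3*P (g(P) = -3*P + 1 = 1 - 3*P)
Y(1)*((-72 + 23)*(g(-8) - 17) - 141) = 1*((-72 + 23)*((1 - 3*(-8)) - 17) - 141) = 1*(-49*((1 + 24) - 17) - 141) = 1*(-49*(25 - 17) - 141) = 1*(-49*8 - 141) = 1*(-392 - 141) = 1*(-533) = -533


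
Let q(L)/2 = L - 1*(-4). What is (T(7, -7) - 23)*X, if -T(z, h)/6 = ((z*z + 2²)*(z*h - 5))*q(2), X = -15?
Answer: -3090615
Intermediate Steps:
q(L) = 8 + 2*L (q(L) = 2*(L - 1*(-4)) = 2*(L + 4) = 2*(4 + L) = 8 + 2*L)
T(z, h) = -72*(-5 + h*z)*(4 + z²) (T(z, h) = -6*(z*z + 2²)*(z*h - 5)*(8 + 2*2) = -6*(z² + 4)*(h*z - 5)*(8 + 4) = -6*(4 + z²)*(-5 + h*z)*12 = -6*(-5 + h*z)*(4 + z²)*12 = -72*(-5 + h*z)*(4 + z²))
(T(7, -7) - 23)*X = ((1440 + 360*7² - 288*(-7)*7 - 72*(-7)*7³) - 23)*(-15) = ((1440 + 360*49 + 14112 - 72*(-7)*343) - 23)*(-15) = ((1440 + 17640 + 14112 + 172872) - 23)*(-15) = (206064 - 23)*(-15) = 206041*(-15) = -3090615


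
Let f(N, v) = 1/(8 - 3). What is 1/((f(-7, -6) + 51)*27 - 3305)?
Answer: -5/9613 ≈ -0.00052013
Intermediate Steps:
f(N, v) = ⅕ (f(N, v) = 1/5 = ⅕)
1/((f(-7, -6) + 51)*27 - 3305) = 1/((⅕ + 51)*27 - 3305) = 1/((256/5)*27 - 3305) = 1/(6912/5 - 3305) = 1/(-9613/5) = -5/9613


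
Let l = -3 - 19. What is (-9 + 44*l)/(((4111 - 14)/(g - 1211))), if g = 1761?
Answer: -537350/4097 ≈ -131.16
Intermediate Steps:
l = -22
(-9 + 44*l)/(((4111 - 14)/(g - 1211))) = (-9 + 44*(-22))/(((4111 - 14)/(1761 - 1211))) = (-9 - 968)/((4097/550)) = -977/(4097*(1/550)) = -977/4097/550 = -977*550/4097 = -537350/4097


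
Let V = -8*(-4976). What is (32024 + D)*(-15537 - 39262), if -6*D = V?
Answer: -4173930232/3 ≈ -1.3913e+9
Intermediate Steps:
V = 39808
D = -19904/3 (D = -⅙*39808 = -19904/3 ≈ -6634.7)
(32024 + D)*(-15537 - 39262) = (32024 - 19904/3)*(-15537 - 39262) = (76168/3)*(-54799) = -4173930232/3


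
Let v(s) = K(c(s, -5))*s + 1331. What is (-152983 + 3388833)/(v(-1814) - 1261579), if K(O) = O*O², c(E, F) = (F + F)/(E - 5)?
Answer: -9737702069342575/3792487154973116 ≈ -2.5676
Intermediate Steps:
c(E, F) = 2*F/(-5 + E) (c(E, F) = (2*F)/(-5 + E) = 2*F/(-5 + E))
K(O) = O³
v(s) = 1331 - 1000*s/(-5 + s)³ (v(s) = (2*(-5)/(-5 + s))³*s + 1331 = (-10/(-5 + s))³*s + 1331 = (-1000/(-5 + s)³)*s + 1331 = -1000*s/(-5 + s)³ + 1331 = 1331 - 1000*s/(-5 + s)³)
(-152983 + 3388833)/(v(-1814) - 1261579) = (-152983 + 3388833)/((1331 - 1000*(-1814)/(-5 - 1814)³) - 1261579) = 3235850/((1331 - 1000*(-1814)/(-1819)³) - 1261579) = 3235850/((1331 - 1000*(-1814)*(-1/6018636259)) - 1261579) = 3235850/((1331 - 1814000/6018636259) - 1261579) = 3235850/(8010803046729/6018636259 - 1261579) = 3235850/(-7584974309946232/6018636259) = 3235850*(-6018636259/7584974309946232) = -9737702069342575/3792487154973116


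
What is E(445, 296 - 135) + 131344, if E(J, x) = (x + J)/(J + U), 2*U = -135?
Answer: 99165932/755 ≈ 1.3135e+5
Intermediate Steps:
U = -135/2 (U = (1/2)*(-135) = -135/2 ≈ -67.500)
E(J, x) = (J + x)/(-135/2 + J) (E(J, x) = (x + J)/(J - 135/2) = (J + x)/(-135/2 + J))
E(445, 296 - 135) + 131344 = 2*(445 + (296 - 135))/(-135 + 2*445) + 131344 = 2*(445 + 161)/(-135 + 890) + 131344 = 2*606/755 + 131344 = 2*(1/755)*606 + 131344 = 1212/755 + 131344 = 99165932/755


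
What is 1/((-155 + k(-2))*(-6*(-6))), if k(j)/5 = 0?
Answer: -1/5580 ≈ -0.00017921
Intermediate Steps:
k(j) = 0 (k(j) = 5*0 = 0)
1/((-155 + k(-2))*(-6*(-6))) = 1/((-155 + 0)*(-6*(-6))) = 1/(-155*36) = 1/(-5580) = -1/5580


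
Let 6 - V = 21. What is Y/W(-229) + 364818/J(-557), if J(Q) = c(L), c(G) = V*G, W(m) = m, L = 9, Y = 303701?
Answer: -41514319/10305 ≈ -4028.6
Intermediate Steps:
V = -15 (V = 6 - 1*21 = 6 - 21 = -15)
c(G) = -15*G
J(Q) = -135 (J(Q) = -15*9 = -135)
Y/W(-229) + 364818/J(-557) = 303701/(-229) + 364818/(-135) = 303701*(-1/229) + 364818*(-1/135) = -303701/229 - 121606/45 = -41514319/10305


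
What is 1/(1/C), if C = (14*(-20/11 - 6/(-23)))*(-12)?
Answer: 66192/253 ≈ 261.63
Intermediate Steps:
C = 66192/253 (C = (14*(-20*1/11 - 6*(-1/23)))*(-12) = (14*(-20/11 + 6/23))*(-12) = (14*(-394/253))*(-12) = -5516/253*(-12) = 66192/253 ≈ 261.63)
1/(1/C) = 1/(1/(66192/253)) = 1/(253/66192) = 66192/253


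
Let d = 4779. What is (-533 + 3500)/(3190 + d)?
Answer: 2967/7969 ≈ 0.37232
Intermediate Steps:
(-533 + 3500)/(3190 + d) = (-533 + 3500)/(3190 + 4779) = 2967/7969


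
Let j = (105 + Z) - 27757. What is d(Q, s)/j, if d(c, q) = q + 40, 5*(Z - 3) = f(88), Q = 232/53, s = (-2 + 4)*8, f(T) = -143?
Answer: -70/34597 ≈ -0.0020233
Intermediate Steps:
s = 16 (s = 2*8 = 16)
Q = 232/53 (Q = 232*(1/53) = 232/53 ≈ 4.3774)
Z = -128/5 (Z = 3 + (1/5)*(-143) = 3 - 143/5 = -128/5 ≈ -25.600)
d(c, q) = 40 + q
j = -138388/5 (j = (105 - 128/5) - 27757 = 397/5 - 27757 = -138388/5 ≈ -27678.)
d(Q, s)/j = (40 + 16)/(-138388/5) = 56*(-5/138388) = -70/34597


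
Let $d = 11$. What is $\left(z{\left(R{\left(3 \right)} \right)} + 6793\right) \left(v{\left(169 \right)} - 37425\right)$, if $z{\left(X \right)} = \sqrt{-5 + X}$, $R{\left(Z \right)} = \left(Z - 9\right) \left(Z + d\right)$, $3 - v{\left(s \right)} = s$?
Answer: $-255355663 - 37591 i \sqrt{89} \approx -2.5536 \cdot 10^{8} - 3.5463 \cdot 10^{5} i$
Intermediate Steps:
$v{\left(s \right)} = 3 - s$
$R{\left(Z \right)} = \left(-9 + Z\right) \left(11 + Z\right)$ ($R{\left(Z \right)} = \left(Z - 9\right) \left(Z + 11\right) = \left(-9 + Z\right) \left(11 + Z\right)$)
$\left(z{\left(R{\left(3 \right)} \right)} + 6793\right) \left(v{\left(169 \right)} - 37425\right) = \left(\sqrt{-5 + \left(-99 + 3^{2} + 2 \cdot 3\right)} + 6793\right) \left(\left(3 - 169\right) - 37425\right) = \left(\sqrt{-5 + \left(-99 + 9 + 6\right)} + 6793\right) \left(\left(3 - 169\right) - 37425\right) = \left(\sqrt{-5 - 84} + 6793\right) \left(-166 - 37425\right) = \left(\sqrt{-89} + 6793\right) \left(-37591\right) = \left(i \sqrt{89} + 6793\right) \left(-37591\right) = \left(6793 + i \sqrt{89}\right) \left(-37591\right) = -255355663 - 37591 i \sqrt{89}$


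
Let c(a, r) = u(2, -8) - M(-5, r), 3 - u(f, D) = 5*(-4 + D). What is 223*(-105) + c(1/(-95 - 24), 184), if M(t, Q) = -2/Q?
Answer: -2148383/92 ≈ -23352.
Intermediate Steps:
u(f, D) = 23 - 5*D (u(f, D) = 3 - 5*(-4 + D) = 3 - (-20 + 5*D) = 3 + (20 - 5*D) = 23 - 5*D)
c(a, r) = 63 + 2/r (c(a, r) = (23 - 5*(-8)) - (-2)/r = (23 + 40) + 2/r = 63 + 2/r)
223*(-105) + c(1/(-95 - 24), 184) = 223*(-105) + (63 + 2/184) = -23415 + (63 + 2*(1/184)) = -23415 + (63 + 1/92) = -23415 + 5797/92 = -2148383/92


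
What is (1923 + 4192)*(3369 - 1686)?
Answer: 10291545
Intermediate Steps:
(1923 + 4192)*(3369 - 1686) = 6115*1683 = 10291545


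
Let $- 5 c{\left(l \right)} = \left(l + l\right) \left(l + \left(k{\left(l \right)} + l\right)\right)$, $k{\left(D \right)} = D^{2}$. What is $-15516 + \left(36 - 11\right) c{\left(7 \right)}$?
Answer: $-19926$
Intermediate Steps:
$c{\left(l \right)} = - \frac{2 l \left(l^{2} + 2 l\right)}{5}$ ($c{\left(l \right)} = - \frac{\left(l + l\right) \left(l + \left(l^{2} + l\right)\right)}{5} = - \frac{2 l \left(l + \left(l + l^{2}\right)\right)}{5} = - \frac{2 l \left(l^{2} + 2 l\right)}{5}$)
$-15516 + \left(36 - 11\right) c{\left(7 \right)} = -15516 + \left(36 - 11\right) \left(- \frac{2 \cdot 7^{2} \left(2 + 7\right)}{5}\right) = -15516 + 25 \left(\left(- \frac{2}{5}\right) 49 \cdot 9\right) = -15516 + 25 \left(- \frac{882}{5}\right) = -15516 - 4410 = -19926$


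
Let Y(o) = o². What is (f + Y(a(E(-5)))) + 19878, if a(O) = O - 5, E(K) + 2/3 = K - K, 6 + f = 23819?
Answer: 393508/9 ≈ 43723.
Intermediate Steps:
f = 23813 (f = -6 + 23819 = 23813)
E(K) = -⅔ (E(K) = -⅔ + (K - K) = -⅔ + 0 = -⅔)
a(O) = -5 + O
(f + Y(a(E(-5)))) + 19878 = (23813 + (-5 - ⅔)²) + 19878 = (23813 + (-17/3)²) + 19878 = (23813 + 289/9) + 19878 = 214606/9 + 19878 = 393508/9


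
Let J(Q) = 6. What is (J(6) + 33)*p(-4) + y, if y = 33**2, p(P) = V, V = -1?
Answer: 1050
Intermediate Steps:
p(P) = -1
y = 1089
(J(6) + 33)*p(-4) + y = (6 + 33)*(-1) + 1089 = 39*(-1) + 1089 = -39 + 1089 = 1050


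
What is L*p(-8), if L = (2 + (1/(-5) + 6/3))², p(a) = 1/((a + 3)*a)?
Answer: 361/1000 ≈ 0.36100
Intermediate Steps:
p(a) = 1/(a*(3 + a)) (p(a) = 1/((3 + a)*a) = 1/(a*(3 + a)))
L = 361/25 (L = (2 + (1*(-⅕) + 6*(⅓)))² = (2 + (-⅕ + 2))² = (2 + 9/5)² = (19/5)² = 361/25 ≈ 14.440)
L*p(-8) = 361*(1/((-8)*(3 - 8)))/25 = 361*(-⅛/(-5))/25 = 361*(-⅛*(-⅕))/25 = (361/25)*(1/40) = 361/1000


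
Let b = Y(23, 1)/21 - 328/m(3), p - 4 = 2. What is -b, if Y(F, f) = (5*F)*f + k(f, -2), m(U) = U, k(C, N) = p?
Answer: 725/7 ≈ 103.57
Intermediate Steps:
p = 6 (p = 4 + 2 = 6)
k(C, N) = 6
Y(F, f) = 6 + 5*F*f (Y(F, f) = (5*F)*f + 6 = 5*F*f + 6 = 6 + 5*F*f)
b = -725/7 (b = (6 + 5*23*1)/21 - 328/3 = (6 + 115)*(1/21) - 328*⅓ = 121*(1/21) - 328/3 = 121/21 - 328/3 = -725/7 ≈ -103.57)
-b = -1*(-725/7) = 725/7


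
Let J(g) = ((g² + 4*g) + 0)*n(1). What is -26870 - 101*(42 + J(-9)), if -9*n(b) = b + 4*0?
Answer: -30607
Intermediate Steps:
n(b) = -b/9 (n(b) = -(b + 4*0)/9 = -(b + 0)/9 = -b/9)
J(g) = -4*g/9 - g²/9 (J(g) = ((g² + 4*g) + 0)*(-⅑*1) = (g² + 4*g)*(-⅑) = -4*g/9 - g²/9)
-26870 - 101*(42 + J(-9)) = -26870 - 101*(42 - ⅑*(-9)*(4 - 9)) = -26870 - 101*(42 - ⅑*(-9)*(-5)) = -26870 - 101*(42 - 5) = -26870 - 101*37 = -26870 - 1*3737 = -26870 - 3737 = -30607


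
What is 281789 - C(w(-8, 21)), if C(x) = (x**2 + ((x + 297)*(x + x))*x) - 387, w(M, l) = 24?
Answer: -88192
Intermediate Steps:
C(x) = -387 + x**2 + 2*x**2*(297 + x) (C(x) = (x**2 + ((297 + x)*(2*x))*x) - 387 = (x**2 + (2*x*(297 + x))*x) - 387 = (x**2 + 2*x**2*(297 + x)) - 387 = -387 + x**2 + 2*x**2*(297 + x))
281789 - C(w(-8, 21)) = 281789 - (-387 + 2*24**3 + 595*24**2) = 281789 - (-387 + 2*13824 + 595*576) = 281789 - (-387 + 27648 + 342720) = 281789 - 1*369981 = 281789 - 369981 = -88192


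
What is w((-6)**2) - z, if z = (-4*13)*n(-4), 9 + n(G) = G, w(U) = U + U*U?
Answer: 656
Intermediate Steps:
w(U) = U + U**2
n(G) = -9 + G
z = 676 (z = (-4*13)*(-9 - 4) = -52*(-13) = 676)
w((-6)**2) - z = (-6)**2*(1 + (-6)**2) - 1*676 = 36*(1 + 36) - 676 = 36*37 - 676 = 1332 - 676 = 656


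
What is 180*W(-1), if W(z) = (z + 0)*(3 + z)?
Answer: -360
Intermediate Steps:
W(z) = z*(3 + z)
180*W(-1) = 180*(-(3 - 1)) = 180*(-1*2) = 180*(-2) = -360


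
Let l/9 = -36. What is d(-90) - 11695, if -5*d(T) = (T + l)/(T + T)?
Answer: -584773/50 ≈ -11695.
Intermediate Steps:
l = -324 (l = 9*(-36) = -324)
d(T) = -(-324 + T)/(10*T) (d(T) = -(T - 324)/(5*(T + T)) = -(-324 + T)/(5*(2*T)) = -(-324 + T)*1/(2*T)/5 = -(-324 + T)/(10*T))
d(-90) - 11695 = (⅒)*(324 - 1*(-90))/(-90) - 11695 = (⅒)*(-1/90)*(324 + 90) - 11695 = (⅒)*(-1/90)*414 - 11695 = -23/50 - 11695 = -584773/50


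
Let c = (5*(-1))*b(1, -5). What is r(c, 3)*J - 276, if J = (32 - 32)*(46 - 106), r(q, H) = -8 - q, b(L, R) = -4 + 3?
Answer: -276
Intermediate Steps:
b(L, R) = -1
c = 5 (c = (5*(-1))*(-1) = -5*(-1) = 5)
J = 0 (J = 0*(-60) = 0)
r(c, 3)*J - 276 = (-8 - 1*5)*0 - 276 = (-8 - 5)*0 - 276 = -13*0 - 276 = 0 - 276 = -276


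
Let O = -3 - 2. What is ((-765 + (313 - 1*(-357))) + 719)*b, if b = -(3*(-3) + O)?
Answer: 8736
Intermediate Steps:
O = -5
b = 14 (b = -(3*(-3) - 5) = -(-9 - 5) = -1*(-14) = 14)
((-765 + (313 - 1*(-357))) + 719)*b = ((-765 + (313 - 1*(-357))) + 719)*14 = ((-765 + (313 + 357)) + 719)*14 = ((-765 + 670) + 719)*14 = (-95 + 719)*14 = 624*14 = 8736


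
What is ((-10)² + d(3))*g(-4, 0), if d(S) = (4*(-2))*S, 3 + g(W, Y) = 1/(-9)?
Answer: -2128/9 ≈ -236.44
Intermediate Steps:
g(W, Y) = -28/9 (g(W, Y) = -3 + 1/(-9) = -3 - ⅑ = -28/9)
d(S) = -8*S
((-10)² + d(3))*g(-4, 0) = ((-10)² - 8*3)*(-28/9) = (100 - 24)*(-28/9) = 76*(-28/9) = -2128/9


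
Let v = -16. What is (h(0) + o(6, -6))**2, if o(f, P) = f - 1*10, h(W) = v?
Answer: 400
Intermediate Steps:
h(W) = -16
o(f, P) = -10 + f (o(f, P) = f - 10 = -10 + f)
(h(0) + o(6, -6))**2 = (-16 + (-10 + 6))**2 = (-16 - 4)**2 = (-20)**2 = 400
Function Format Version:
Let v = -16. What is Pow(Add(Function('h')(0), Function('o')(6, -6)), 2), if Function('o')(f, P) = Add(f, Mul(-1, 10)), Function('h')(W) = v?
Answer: 400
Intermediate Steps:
Function('h')(W) = -16
Function('o')(f, P) = Add(-10, f) (Function('o')(f, P) = Add(f, -10) = Add(-10, f))
Pow(Add(Function('h')(0), Function('o')(6, -6)), 2) = Pow(Add(-16, Add(-10, 6)), 2) = Pow(Add(-16, -4), 2) = Pow(-20, 2) = 400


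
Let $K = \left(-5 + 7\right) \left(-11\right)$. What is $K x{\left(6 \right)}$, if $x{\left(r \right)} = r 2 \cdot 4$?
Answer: $-1056$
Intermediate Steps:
$K = -22$ ($K = 2 \left(-11\right) = -22$)
$x{\left(r \right)} = 8 r$ ($x{\left(r \right)} = 2 r 4 = 8 r$)
$K x{\left(6 \right)} = - 22 \cdot 8 \cdot 6 = \left(-22\right) 48 = -1056$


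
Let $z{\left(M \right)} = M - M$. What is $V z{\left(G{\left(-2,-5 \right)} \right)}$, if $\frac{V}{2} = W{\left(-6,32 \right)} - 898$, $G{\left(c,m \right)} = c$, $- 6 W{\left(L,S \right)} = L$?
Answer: $0$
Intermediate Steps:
$W{\left(L,S \right)} = - \frac{L}{6}$
$z{\left(M \right)} = 0$
$V = -1794$ ($V = 2 \left(\left(- \frac{1}{6}\right) \left(-6\right) - 898\right) = 2 \left(1 - 898\right) = 2 \left(-897\right) = -1794$)
$V z{\left(G{\left(-2,-5 \right)} \right)} = \left(-1794\right) 0 = 0$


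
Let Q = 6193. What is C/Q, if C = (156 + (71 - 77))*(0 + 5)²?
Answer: 3750/6193 ≈ 0.60552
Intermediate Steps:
C = 3750 (C = (156 - 6)*5² = 150*25 = 3750)
C/Q = 3750/6193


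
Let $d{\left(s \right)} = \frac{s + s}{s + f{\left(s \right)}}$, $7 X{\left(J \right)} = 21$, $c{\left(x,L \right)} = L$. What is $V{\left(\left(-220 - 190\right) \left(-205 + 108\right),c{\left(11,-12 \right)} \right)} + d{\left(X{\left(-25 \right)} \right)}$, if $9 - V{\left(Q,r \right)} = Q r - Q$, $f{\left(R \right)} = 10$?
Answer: $\frac{6721253}{13} \approx 5.1702 \cdot 10^{5}$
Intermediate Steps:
$X{\left(J \right)} = 3$ ($X{\left(J \right)} = \frac{1}{7} \cdot 21 = 3$)
$d{\left(s \right)} = \frac{2 s}{10 + s}$ ($d{\left(s \right)} = \frac{s + s}{s + 10} = \frac{2 s}{10 + s}$)
$V{\left(Q,r \right)} = 9 + Q - Q r$ ($V{\left(Q,r \right)} = 9 - \left(Q r - Q\right) = 9 - \left(- Q + Q r\right) = 9 + Q - Q r$)
$V{\left(\left(-220 - 190\right) \left(-205 + 108\right),c{\left(11,-12 \right)} \right)} + d{\left(X{\left(-25 \right)} \right)} = \left(9 + \left(-220 - 190\right) \left(-205 + 108\right) - \left(-220 - 190\right) \left(-205 + 108\right) \left(-12\right)\right) + 2 \cdot 3 \frac{1}{10 + 3} = \left(9 - -39770 - \left(-410\right) \left(-97\right) \left(-12\right)\right) + 2 \cdot 3 \cdot \frac{1}{13} = \left(9 + 39770 - 39770 \left(-12\right)\right) + 2 \cdot 3 \cdot \frac{1}{13} = \left(9 + 39770 + 477240\right) + \frac{6}{13} = 517019 + \frac{6}{13} = \frac{6721253}{13}$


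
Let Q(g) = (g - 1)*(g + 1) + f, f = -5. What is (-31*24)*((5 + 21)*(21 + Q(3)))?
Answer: -464256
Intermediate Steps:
Q(g) = -5 + (1 + g)*(-1 + g) (Q(g) = (g - 1)*(g + 1) - 5 = (-1 + g)*(1 + g) - 5 = (1 + g)*(-1 + g) - 5 = -5 + (1 + g)*(-1 + g))
(-31*24)*((5 + 21)*(21 + Q(3))) = (-31*24)*((5 + 21)*(21 + (-6 + 3**2))) = -19344*(21 + (-6 + 9)) = -19344*(21 + 3) = -19344*24 = -744*624 = -464256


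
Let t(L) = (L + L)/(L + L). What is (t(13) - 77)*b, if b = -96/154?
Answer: 3648/77 ≈ 47.377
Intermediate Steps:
t(L) = 1 (t(L) = (2*L)/((2*L)) = (2*L)*(1/(2*L)) = 1)
b = -48/77 (b = -96*1/154 = -48/77 ≈ -0.62338)
(t(13) - 77)*b = (1 - 77)*(-48/77) = -76*(-48/77) = 3648/77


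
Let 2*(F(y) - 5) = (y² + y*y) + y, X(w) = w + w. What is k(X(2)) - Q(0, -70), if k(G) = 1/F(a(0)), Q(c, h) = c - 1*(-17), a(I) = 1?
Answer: -219/13 ≈ -16.846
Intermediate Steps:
X(w) = 2*w
F(y) = 5 + y² + y/2 (F(y) = 5 + ((y² + y*y) + y)/2 = 5 + ((y² + y²) + y)/2 = 5 + (2*y² + y)/2 = 5 + (y + 2*y²)/2 = 5 + (y² + y/2) = 5 + y² + y/2)
Q(c, h) = 17 + c (Q(c, h) = c + 17 = 17 + c)
k(G) = 2/13 (k(G) = 1/(5 + 1² + (½)*1) = 1/(5 + 1 + ½) = 1/(13/2) = 2/13)
k(X(2)) - Q(0, -70) = 2/13 - (17 + 0) = 2/13 - 1*17 = 2/13 - 17 = -219/13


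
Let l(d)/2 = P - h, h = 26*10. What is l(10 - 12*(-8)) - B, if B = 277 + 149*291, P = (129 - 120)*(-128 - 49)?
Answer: -47342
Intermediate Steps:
P = -1593 (P = 9*(-177) = -1593)
h = 260
l(d) = -3706 (l(d) = 2*(-1593 - 1*260) = 2*(-1593 - 260) = 2*(-1853) = -3706)
B = 43636 (B = 277 + 43359 = 43636)
l(10 - 12*(-8)) - B = -3706 - 1*43636 = -3706 - 43636 = -47342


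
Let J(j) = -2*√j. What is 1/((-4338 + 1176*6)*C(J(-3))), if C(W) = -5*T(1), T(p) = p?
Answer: -1/13590 ≈ -7.3584e-5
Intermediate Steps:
C(W) = -5 (C(W) = -5*1 = -5)
1/((-4338 + 1176*6)*C(J(-3))) = 1/((-4338 + 1176*6)*(-5)) = -⅕/(-4338 + 7056) = -⅕/2718 = (1/2718)*(-⅕) = -1/13590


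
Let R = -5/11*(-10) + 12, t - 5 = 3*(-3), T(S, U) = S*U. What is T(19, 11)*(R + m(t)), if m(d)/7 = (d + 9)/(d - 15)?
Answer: 3073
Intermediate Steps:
t = -4 (t = 5 + 3*(-3) = 5 - 9 = -4)
R = 182/11 (R = -5*1/11*(-10) + 12 = -5/11*(-10) + 12 = 50/11 + 12 = 182/11 ≈ 16.545)
m(d) = 7*(9 + d)/(-15 + d) (m(d) = 7*((d + 9)/(d - 15)) = 7*((9 + d)/(-15 + d)) = 7*(9 + d)/(-15 + d))
T(19, 11)*(R + m(t)) = (19*11)*(182/11 + 7*(9 - 4)/(-15 - 4)) = 209*(182/11 + 7*5/(-19)) = 209*(182/11 + 7*(-1/19)*5) = 209*(182/11 - 35/19) = 209*(3073/209) = 3073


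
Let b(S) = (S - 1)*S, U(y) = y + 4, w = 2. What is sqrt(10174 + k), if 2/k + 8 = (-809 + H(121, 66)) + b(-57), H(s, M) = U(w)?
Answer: 2*sqrt(15833352335)/2495 ≈ 100.87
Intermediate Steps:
U(y) = 4 + y
H(s, M) = 6 (H(s, M) = 4 + 2 = 6)
b(S) = S*(-1 + S) (b(S) = (-1 + S)*S = S*(-1 + S))
k = 2/2495 (k = 2/(-8 + ((-809 + 6) - 57*(-1 - 57))) = 2/(-8 + (-803 - 57*(-58))) = 2/(-8 + (-803 + 3306)) = 2/(-8 + 2503) = 2/2495 ≈ 0.00080160)
sqrt(10174 + k) = sqrt(10174 + 2/2495) = sqrt(25384132/2495) = 2*sqrt(15833352335)/2495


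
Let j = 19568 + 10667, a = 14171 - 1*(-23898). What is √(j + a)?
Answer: 4*√4269 ≈ 261.35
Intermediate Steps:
a = 38069 (a = 14171 + 23898 = 38069)
j = 30235
√(j + a) = √(30235 + 38069) = √68304 = 4*√4269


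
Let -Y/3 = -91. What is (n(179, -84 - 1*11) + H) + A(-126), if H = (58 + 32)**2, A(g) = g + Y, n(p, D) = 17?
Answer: 8264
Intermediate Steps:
Y = 273 (Y = -3*(-91) = 273)
A(g) = 273 + g (A(g) = g + 273 = 273 + g)
H = 8100 (H = 90**2 = 8100)
(n(179, -84 - 1*11) + H) + A(-126) = (17 + 8100) + (273 - 126) = 8117 + 147 = 8264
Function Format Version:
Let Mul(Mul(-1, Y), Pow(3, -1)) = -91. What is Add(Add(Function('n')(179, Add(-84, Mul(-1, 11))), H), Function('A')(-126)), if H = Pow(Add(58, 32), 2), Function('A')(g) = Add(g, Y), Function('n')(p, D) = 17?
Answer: 8264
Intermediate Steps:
Y = 273 (Y = Mul(-3, -91) = 273)
Function('A')(g) = Add(273, g) (Function('A')(g) = Add(g, 273) = Add(273, g))
H = 8100 (H = Pow(90, 2) = 8100)
Add(Add(Function('n')(179, Add(-84, Mul(-1, 11))), H), Function('A')(-126)) = Add(Add(17, 8100), Add(273, -126)) = Add(8117, 147) = 8264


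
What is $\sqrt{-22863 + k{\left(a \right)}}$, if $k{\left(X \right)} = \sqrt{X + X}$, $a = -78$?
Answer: $\sqrt{-22863 + 2 i \sqrt{39}} \approx 0.0413 + 151.21 i$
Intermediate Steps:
$k{\left(X \right)} = \sqrt{2} \sqrt{X}$ ($k{\left(X \right)} = \sqrt{2 X} = \sqrt{2} \sqrt{X}$)
$\sqrt{-22863 + k{\left(a \right)}} = \sqrt{-22863 + \sqrt{2} \sqrt{-78}} = \sqrt{-22863 + \sqrt{2} i \sqrt{78}} = \sqrt{-22863 + 2 i \sqrt{39}}$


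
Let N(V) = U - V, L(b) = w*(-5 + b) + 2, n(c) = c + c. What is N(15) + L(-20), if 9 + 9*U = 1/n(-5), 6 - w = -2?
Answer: -19261/90 ≈ -214.01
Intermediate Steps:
n(c) = 2*c
w = 8 (w = 6 - 1*(-2) = 6 + 2 = 8)
L(b) = -38 + 8*b (L(b) = 8*(-5 + b) + 2 = (-40 + 8*b) + 2 = -38 + 8*b)
U = -91/90 (U = -1 + 1/(9*((2*(-5)))) = -1 + (1/9)/(-10) = -1 + (1/9)*(-1/10) = -1 - 1/90 = -91/90 ≈ -1.0111)
N(V) = -91/90 - V
N(15) + L(-20) = (-91/90 - 1*15) + (-38 + 8*(-20)) = (-91/90 - 15) + (-38 - 160) = -1441/90 - 198 = -19261/90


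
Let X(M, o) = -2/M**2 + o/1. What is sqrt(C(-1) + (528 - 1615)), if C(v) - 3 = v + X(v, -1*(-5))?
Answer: I*sqrt(1082) ≈ 32.894*I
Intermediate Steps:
X(M, o) = o - 2/M**2 (X(M, o) = -2/M**2 + o*1 = -2/M**2 + o = o - 2/M**2)
C(v) = 8 + v - 2/v**2 (C(v) = 3 + (v + (-1*(-5) - 2/v**2)) = 3 + (v + (5 - 2/v**2)) = 3 + (5 + v - 2/v**2) = 8 + v - 2/v**2)
sqrt(C(-1) + (528 - 1615)) = sqrt((8 - 1 - 2/(-1)**2) + (528 - 1615)) = sqrt((8 - 1 - 2*1) - 1087) = sqrt((8 - 1 - 2) - 1087) = sqrt(5 - 1087) = sqrt(-1082) = I*sqrt(1082)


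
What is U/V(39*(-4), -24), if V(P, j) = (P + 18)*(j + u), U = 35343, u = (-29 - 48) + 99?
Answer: 11781/92 ≈ 128.05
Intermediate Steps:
u = 22 (u = -77 + 99 = 22)
V(P, j) = (18 + P)*(22 + j) (V(P, j) = (P + 18)*(j + 22) = (18 + P)*(22 + j))
U/V(39*(-4), -24) = 35343/(396 + 18*(-24) + 22*(39*(-4)) + (39*(-4))*(-24)) = 35343/(396 - 432 + 22*(-156) - 156*(-24)) = 35343/(396 - 432 - 3432 + 3744) = 35343/276 = 35343*(1/276) = 11781/92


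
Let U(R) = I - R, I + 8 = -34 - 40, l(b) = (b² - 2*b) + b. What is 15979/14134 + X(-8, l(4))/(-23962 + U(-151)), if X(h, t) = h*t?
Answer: 383143111/337703662 ≈ 1.1346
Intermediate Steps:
l(b) = b² - b
I = -82 (I = -8 + (-34 - 40) = -8 - 74 = -82)
U(R) = -82 - R
15979/14134 + X(-8, l(4))/(-23962 + U(-151)) = 15979/14134 + (-32*(-1 + 4))/(-23962 + (-82 - 1*(-151))) = 15979*(1/14134) + (-32*3)/(-23962 + (-82 + 151)) = 15979/14134 + (-8*12)/(-23962 + 69) = 15979/14134 - 96/(-23893) = 15979/14134 - 96*(-1/23893) = 15979/14134 + 96/23893 = 383143111/337703662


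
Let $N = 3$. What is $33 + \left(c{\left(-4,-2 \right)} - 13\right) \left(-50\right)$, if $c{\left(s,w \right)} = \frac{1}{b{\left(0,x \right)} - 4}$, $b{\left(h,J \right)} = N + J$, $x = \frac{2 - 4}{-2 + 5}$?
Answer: $713$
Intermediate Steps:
$x = - \frac{2}{3} \approx -0.66667$
$b{\left(h,J \right)} = 3 + J$
$c{\left(s,w \right)} = - \frac{3}{5}$ ($c{\left(s,w \right)} = \frac{1}{\left(3 - \frac{2}{3}\right) - 4} = \frac{1}{\frac{7}{3} - 4} = \frac{1}{- \frac{5}{3}} = - \frac{3}{5}$)
$33 + \left(c{\left(-4,-2 \right)} - 13\right) \left(-50\right) = 33 + \left(- \frac{3}{5} - 13\right) \left(-50\right) = 33 - -680 = 33 + 680 = 713$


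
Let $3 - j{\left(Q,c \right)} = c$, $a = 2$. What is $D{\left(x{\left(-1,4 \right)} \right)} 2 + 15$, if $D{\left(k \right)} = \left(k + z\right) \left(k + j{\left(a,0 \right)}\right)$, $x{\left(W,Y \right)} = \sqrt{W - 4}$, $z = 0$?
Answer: $5 + 6 i \sqrt{5} \approx 5.0 + 13.416 i$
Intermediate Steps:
$j{\left(Q,c \right)} = 3 - c$
$x{\left(W,Y \right)} = \sqrt{-4 + W}$
$D{\left(k \right)} = k \left(3 + k\right)$ ($D{\left(k \right)} = \left(k + 0\right) \left(k + \left(3 - 0\right)\right) = k \left(k + \left(3 + 0\right)\right) = k \left(k + 3\right) = k \left(3 + k\right)$)
$D{\left(x{\left(-1,4 \right)} \right)} 2 + 15 = \sqrt{-4 - 1} \left(3 + \sqrt{-4 - 1}\right) 2 + 15 = \sqrt{-5} \left(3 + \sqrt{-5}\right) 2 + 15 = i \sqrt{5} \left(3 + i \sqrt{5}\right) 2 + 15 = 2 i \sqrt{5} \left(3 + i \sqrt{5}\right) + 15 = 15 + 2 i \sqrt{5} \left(3 + i \sqrt{5}\right)$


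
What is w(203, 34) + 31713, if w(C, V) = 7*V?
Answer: 31951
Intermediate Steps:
w(203, 34) + 31713 = 7*34 + 31713 = 238 + 31713 = 31951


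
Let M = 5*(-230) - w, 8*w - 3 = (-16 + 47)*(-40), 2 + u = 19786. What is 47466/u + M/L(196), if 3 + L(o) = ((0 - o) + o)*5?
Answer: 19834897/59352 ≈ 334.19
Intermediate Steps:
u = 19784 (u = -2 + 19786 = 19784)
L(o) = -3 (L(o) = -3 + ((0 - o) + o)*5 = -3 + (-o + o)*5 = -3 + 0*5 = -3 + 0 = -3)
w = -1237/8 (w = 3/8 + ((-16 + 47)*(-40))/8 = 3/8 + (31*(-40))/8 = 3/8 + (⅛)*(-1240) = 3/8 - 155 = -1237/8 ≈ -154.63)
M = -7963/8 (M = 5*(-230) - 1*(-1237/8) = -1150 + 1237/8 = -7963/8 ≈ -995.38)
47466/u + M/L(196) = 47466/19784 - 7963/8/(-3) = 47466*(1/19784) - 7963/8*(-⅓) = 23733/9892 + 7963/24 = 19834897/59352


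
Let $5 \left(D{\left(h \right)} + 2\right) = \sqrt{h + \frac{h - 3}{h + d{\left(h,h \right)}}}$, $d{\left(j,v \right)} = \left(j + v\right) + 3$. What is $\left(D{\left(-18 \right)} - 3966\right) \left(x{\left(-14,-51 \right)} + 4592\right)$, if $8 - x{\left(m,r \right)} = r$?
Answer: $-18455168 + \frac{4651 i \sqrt{5083}}{85} \approx -1.8455 \cdot 10^{7} + 3901.1 i$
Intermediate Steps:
$d{\left(j,v \right)} = 3 + j + v$
$x{\left(m,r \right)} = 8 - r$
$D{\left(h \right)} = -2 + \frac{\sqrt{h + \frac{-3 + h}{3 + 3 h}}}{5}$ ($D{\left(h \right)} = -2 + \frac{\sqrt{h + \frac{h - 3}{h + \left(3 + h + h\right)}}}{5} = -2 + \frac{\sqrt{h + \frac{-3 + h}{h + \left(3 + 2 h\right)}}}{5} = -2 + \frac{\sqrt{h + \frac{-3 + h}{3 + 3 h}}}{5}$)
$\left(D{\left(-18 \right)} - 3966\right) \left(x{\left(-14,-51 \right)} + 4592\right) = \left(\left(-2 + \frac{\sqrt{- \frac{9}{1 - 18} + 9 \left(-18\right) + 3 \left(-18\right) \frac{1}{1 - 18}}}{15}\right) - 3966\right) \left(\left(8 - -51\right) + 4592\right) = \left(\left(-2 + \frac{\sqrt{- \frac{9}{-17} - 162 + 3 \left(-18\right) \frac{1}{-17}}}{15}\right) - 3966\right) \left(\left(8 + 51\right) + 4592\right) = \left(\left(-2 + \frac{\sqrt{\left(-9\right) \left(- \frac{1}{17}\right) - 162 + 3 \left(-18\right) \left(- \frac{1}{17}\right)}}{15}\right) - 3966\right) \left(59 + 4592\right) = \left(\left(-2 + \frac{\sqrt{\frac{9}{17} - 162 + \frac{54}{17}}}{15}\right) - 3966\right) 4651 = \left(\left(-2 + \frac{\sqrt{- \frac{2691}{17}}}{15}\right) - 3966\right) 4651 = \left(\left(-2 + \frac{\frac{3}{17} i \sqrt{5083}}{15}\right) - 3966\right) 4651 = \left(\left(-2 + \frac{i \sqrt{5083}}{85}\right) - 3966\right) 4651 = \left(-3968 + \frac{i \sqrt{5083}}{85}\right) 4651 = -18455168 + \frac{4651 i \sqrt{5083}}{85}$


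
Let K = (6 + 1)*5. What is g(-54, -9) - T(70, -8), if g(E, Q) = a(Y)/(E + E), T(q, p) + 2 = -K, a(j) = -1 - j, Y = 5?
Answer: 667/18 ≈ 37.056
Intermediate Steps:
K = 35 (K = 7*5 = 35)
T(q, p) = -37 (T(q, p) = -2 - 1*35 = -2 - 35 = -37)
g(E, Q) = -3/E (g(E, Q) = (-1 - 1*5)/(E + E) = (-1 - 5)/((2*E)) = -3/E)
g(-54, -9) - T(70, -8) = -3/(-54) - 1*(-37) = -3*(-1/54) + 37 = 1/18 + 37 = 667/18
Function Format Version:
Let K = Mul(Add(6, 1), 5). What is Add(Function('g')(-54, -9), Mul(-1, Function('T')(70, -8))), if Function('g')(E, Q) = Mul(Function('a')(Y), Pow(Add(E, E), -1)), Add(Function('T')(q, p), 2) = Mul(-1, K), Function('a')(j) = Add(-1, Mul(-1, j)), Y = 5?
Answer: Rational(667, 18) ≈ 37.056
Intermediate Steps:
K = 35 (K = Mul(7, 5) = 35)
Function('T')(q, p) = -37 (Function('T')(q, p) = Add(-2, Mul(-1, 35)) = Add(-2, -35) = -37)
Function('g')(E, Q) = Mul(-3, Pow(E, -1)) (Function('g')(E, Q) = Mul(Add(-1, Mul(-1, 5)), Pow(Add(E, E), -1)) = Mul(Add(-1, -5), Pow(Mul(2, E), -1)) = Mul(-6, Mul(Rational(1, 2), Pow(E, -1))) = Mul(-3, Pow(E, -1)))
Add(Function('g')(-54, -9), Mul(-1, Function('T')(70, -8))) = Add(Mul(-3, Pow(-54, -1)), Mul(-1, -37)) = Add(Mul(-3, Rational(-1, 54)), 37) = Add(Rational(1, 18), 37) = Rational(667, 18)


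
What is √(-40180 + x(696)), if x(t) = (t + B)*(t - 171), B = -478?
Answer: √74270 ≈ 272.53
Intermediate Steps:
x(t) = (-478 + t)*(-171 + t) (x(t) = (t - 478)*(t - 171) = (-478 + t)*(-171 + t))
√(-40180 + x(696)) = √(-40180 + (81738 + 696² - 649*696)) = √(-40180 + (81738 + 484416 - 451704)) = √(-40180 + 114450) = √74270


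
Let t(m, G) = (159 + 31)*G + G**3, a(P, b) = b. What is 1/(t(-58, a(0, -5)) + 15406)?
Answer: 1/14331 ≈ 6.9779e-5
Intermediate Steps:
t(m, G) = G**3 + 190*G (t(m, G) = 190*G + G**3 = G**3 + 190*G)
1/(t(-58, a(0, -5)) + 15406) = 1/(-5*(190 + (-5)**2) + 15406) = 1/(-5*(190 + 25) + 15406) = 1/(-5*215 + 15406) = 1/(-1075 + 15406) = 1/14331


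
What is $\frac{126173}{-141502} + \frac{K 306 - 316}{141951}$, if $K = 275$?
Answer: $- \frac{6047704855}{20086350402} \approx -0.30109$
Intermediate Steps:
$\frac{126173}{-141502} + \frac{K 306 - 316}{141951} = \frac{126173}{-141502} + \frac{275 \cdot 306 - 316}{141951} = 126173 \left(- \frac{1}{141502}\right) + \left(84150 - 316\right) \frac{1}{141951} = - \frac{126173}{141502} + 83834 \cdot \frac{1}{141951} = - \frac{126173}{141502} + \frac{83834}{141951} = - \frac{6047704855}{20086350402}$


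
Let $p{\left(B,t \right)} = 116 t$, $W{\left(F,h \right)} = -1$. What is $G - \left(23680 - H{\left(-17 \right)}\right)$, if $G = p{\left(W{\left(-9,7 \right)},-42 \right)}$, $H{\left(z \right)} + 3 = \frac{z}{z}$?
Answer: $-28554$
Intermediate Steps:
$H{\left(z \right)} = -2$ ($H{\left(z \right)} = -3 + \frac{z}{z} = -3 + 1 = -2$)
$G = -4872$ ($G = 116 \left(-42\right) = -4872$)
$G - \left(23680 - H{\left(-17 \right)}\right) = -4872 - \left(23680 - -2\right) = -4872 - \left(23680 + 2\right) = -4872 - 23682 = -28554$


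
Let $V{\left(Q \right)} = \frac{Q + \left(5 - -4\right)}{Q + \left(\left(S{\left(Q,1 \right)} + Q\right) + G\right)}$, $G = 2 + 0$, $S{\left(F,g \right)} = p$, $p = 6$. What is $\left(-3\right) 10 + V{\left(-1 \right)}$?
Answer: $- \frac{86}{3} \approx -28.667$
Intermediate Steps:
$S{\left(F,g \right)} = 6$
$G = 2$
$V{\left(Q \right)} = \frac{9 + Q}{8 + 2 Q}$ ($V{\left(Q \right)} = \frac{Q + \left(5 - -4\right)}{Q + \left(\left(6 + Q\right) + 2\right)} = \frac{Q + \left(5 + 4\right)}{Q + \left(8 + Q\right)} = \frac{Q + 9}{8 + 2 Q} = \frac{9 + Q}{8 + 2 Q}$)
$\left(-3\right) 10 + V{\left(-1 \right)} = \left(-3\right) 10 + \frac{9 - 1}{2 \left(4 - 1\right)} = -30 + \frac{1}{2} \cdot \frac{1}{3} \cdot 8 = -30 + \frac{4}{3} = - \frac{86}{3}$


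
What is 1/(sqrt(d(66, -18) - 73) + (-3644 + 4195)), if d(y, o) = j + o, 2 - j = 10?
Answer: 551/303700 - 3*I*sqrt(11)/303700 ≈ 0.0018143 - 3.2762e-5*I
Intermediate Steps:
j = -8 (j = 2 - 1*10 = 2 - 10 = -8)
d(y, o) = -8 + o
1/(sqrt(d(66, -18) - 73) + (-3644 + 4195)) = 1/(sqrt((-8 - 18) - 73) + (-3644 + 4195)) = 1/(sqrt(-26 - 73) + 551) = 1/(sqrt(-99) + 551) = 1/(3*I*sqrt(11) + 551) = 1/(551 + 3*I*sqrt(11))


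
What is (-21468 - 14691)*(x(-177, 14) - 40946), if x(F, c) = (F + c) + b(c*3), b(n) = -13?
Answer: 1486930398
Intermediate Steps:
x(F, c) = -13 + F + c (x(F, c) = (F + c) - 13 = -13 + F + c)
(-21468 - 14691)*(x(-177, 14) - 40946) = (-21468 - 14691)*((-13 - 177 + 14) - 40946) = -36159*(-176 - 40946) = -36159*(-41122) = 1486930398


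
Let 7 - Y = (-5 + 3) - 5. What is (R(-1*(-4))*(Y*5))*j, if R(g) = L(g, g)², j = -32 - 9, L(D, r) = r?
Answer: -45920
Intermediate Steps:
j = -41
Y = 14 (Y = 7 - ((-5 + 3) - 5) = 7 - (-2 - 5) = 7 - 1*(-7) = 7 + 7 = 14)
R(g) = g²
(R(-1*(-4))*(Y*5))*j = ((-1*(-4))²*(14*5))*(-41) = (4²*70)*(-41) = (16*70)*(-41) = 1120*(-41) = -45920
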